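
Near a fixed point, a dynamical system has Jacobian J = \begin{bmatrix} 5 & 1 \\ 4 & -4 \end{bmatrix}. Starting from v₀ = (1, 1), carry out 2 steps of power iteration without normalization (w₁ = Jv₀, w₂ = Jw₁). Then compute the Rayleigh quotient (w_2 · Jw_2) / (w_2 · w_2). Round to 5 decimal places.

3.92683

w1 = Jv₀ = (5·1 + 1·1; 4·1 + (-4)·1) = (6, 0)
w2 = Jw1 = (5·6 + 1·0; 4·6 + (-4)·0) = (30, 24)
Jw2 = (174, 24)
w2·Jw2 = 30·174 + 24·24 = 5796; w2·w2 = 30·30 + 24·24 = 1476
λ ≈ 5796/1476 = 3.92683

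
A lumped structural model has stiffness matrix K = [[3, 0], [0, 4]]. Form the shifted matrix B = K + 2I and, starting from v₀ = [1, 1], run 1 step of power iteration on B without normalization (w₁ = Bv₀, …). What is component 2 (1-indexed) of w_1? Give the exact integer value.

6

B = K + 2I has rows (5, 0); (0, 6)
w1 = Bv₀ = (5, 6)
Requested component of w1: 6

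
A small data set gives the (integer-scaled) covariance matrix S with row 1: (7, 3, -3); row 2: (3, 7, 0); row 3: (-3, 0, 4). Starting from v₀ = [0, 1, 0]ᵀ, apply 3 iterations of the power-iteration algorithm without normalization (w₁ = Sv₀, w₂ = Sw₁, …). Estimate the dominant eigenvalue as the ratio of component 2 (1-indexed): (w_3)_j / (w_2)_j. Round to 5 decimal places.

w1 = Sv₀ = (3, 7, 0)
w2 = Sw1 = (42, 58, -9)
w3 = Sw2 = (495, 532, -162)
Ratio at component: 532 / 58 = 9.17241

λ ≈ 9.17241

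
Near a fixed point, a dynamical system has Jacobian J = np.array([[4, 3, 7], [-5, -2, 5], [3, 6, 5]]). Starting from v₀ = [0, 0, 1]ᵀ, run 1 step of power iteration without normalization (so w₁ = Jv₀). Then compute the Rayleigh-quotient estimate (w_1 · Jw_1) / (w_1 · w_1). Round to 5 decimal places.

w1 = Jv₀ = (7, 5, 5)
Jw1 = (78, -20, 76)
w1·Jw1 = 7·78 + 5·(-20) + 5·76 = 826; w1·w1 = 7·7 + 5·5 + 5·5 = 99
λ ≈ 826/99 = 8.34343

8.34343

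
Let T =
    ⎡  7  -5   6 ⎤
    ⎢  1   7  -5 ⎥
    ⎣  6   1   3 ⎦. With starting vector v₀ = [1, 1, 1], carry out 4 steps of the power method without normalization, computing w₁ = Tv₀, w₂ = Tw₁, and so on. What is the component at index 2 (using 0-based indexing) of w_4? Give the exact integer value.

9821

w1 = Tv₀ = (7·1 + (-5)·1 + 6·1; 1·1 + 7·1 + (-5)·1; 6·1 + 1·1 + 3·1) = (8, 3, 10)
w2 = Tw1 = (7·8 + (-5)·3 + 6·10; 1·8 + 7·3 + (-5)·10; 6·8 + 1·3 + 3·10) = (101, -21, 81)
w3 = Tw2 = (1298, -451, 828)
w4 = Tw3 = (16309, -5999, 9821)
The requested component of w4 is 9821.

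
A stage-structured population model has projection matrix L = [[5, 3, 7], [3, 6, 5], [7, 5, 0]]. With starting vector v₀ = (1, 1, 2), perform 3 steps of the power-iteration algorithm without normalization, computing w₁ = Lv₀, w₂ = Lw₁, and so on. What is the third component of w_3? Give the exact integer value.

w1 = Lv₀ = (22, 19, 12)
w2 = Lw1 = (251, 240, 249)
w3 = Lw2 = (3718, 3438, 2957)
The requested component of w3 is 2957.

2957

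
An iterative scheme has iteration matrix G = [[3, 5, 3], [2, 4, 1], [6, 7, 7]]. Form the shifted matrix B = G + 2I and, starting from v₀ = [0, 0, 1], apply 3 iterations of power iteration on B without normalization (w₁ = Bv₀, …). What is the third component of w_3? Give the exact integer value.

1383

B = G + 2I has rows (5, 5, 3); (2, 6, 1); (6, 7, 9)
w1 = Bv₀ = (5·0 + 5·0 + 3·1; 2·0 + 6·0 + 1·1; 6·0 + 7·0 + 9·1) = (3, 1, 9)
w2 = Bw1 = (5·3 + 5·1 + 3·9; 2·3 + 6·1 + 1·9; 6·3 + 7·1 + 9·9) = (47, 21, 106)
w3 = Bw2 = (658, 326, 1383)
Requested component of w3: 1383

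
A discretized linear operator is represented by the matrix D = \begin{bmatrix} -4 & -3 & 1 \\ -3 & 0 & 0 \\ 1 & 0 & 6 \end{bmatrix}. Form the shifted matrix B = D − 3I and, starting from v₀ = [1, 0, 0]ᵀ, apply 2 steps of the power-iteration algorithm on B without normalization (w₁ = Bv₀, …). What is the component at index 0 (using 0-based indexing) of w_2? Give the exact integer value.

59

B = D − 3I has rows (-7, -3, 1); (-3, -3, 0); (1, 0, 3)
w1 = Bv₀ = ((-7)·1 + (-3)·0 + 1·0; (-3)·1 + (-3)·0 + 0·0; 1·1 + 0·0 + 3·0) = (-7, -3, 1)
w2 = Bw1 = ((-7)·(-7) + (-3)·(-3) + 1·1; (-3)·(-7) + (-3)·(-3) + 0·1; 1·(-7) + 0·(-3) + 3·1) = (59, 30, -4)
Requested component of w2: 59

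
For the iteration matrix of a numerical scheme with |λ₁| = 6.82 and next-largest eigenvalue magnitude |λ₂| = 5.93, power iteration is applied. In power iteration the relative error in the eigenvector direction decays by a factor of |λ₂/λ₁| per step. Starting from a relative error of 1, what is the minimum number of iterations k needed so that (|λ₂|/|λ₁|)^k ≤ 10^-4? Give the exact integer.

66

|λ₂/λ₁| = 5.93/6.82 = 0.86950
Need k ≥ ln(10^-4) / ln(0.86950) = -9.2103 / -0.1398 ≈ 65.866
Smallest integer k satisfying the bound: 66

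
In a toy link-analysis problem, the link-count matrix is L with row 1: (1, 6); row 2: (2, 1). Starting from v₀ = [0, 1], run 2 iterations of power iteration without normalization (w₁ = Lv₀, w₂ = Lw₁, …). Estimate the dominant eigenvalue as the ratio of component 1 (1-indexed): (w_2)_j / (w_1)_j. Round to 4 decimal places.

2.0000

w1 = Lv₀ = (1·0 + 6·1; 2·0 + 1·1) = (6, 1)
w2 = Lw1 = (1·6 + 6·1; 2·6 + 1·1) = (12, 13)
Ratio at component: 12 / 6 = 2.0000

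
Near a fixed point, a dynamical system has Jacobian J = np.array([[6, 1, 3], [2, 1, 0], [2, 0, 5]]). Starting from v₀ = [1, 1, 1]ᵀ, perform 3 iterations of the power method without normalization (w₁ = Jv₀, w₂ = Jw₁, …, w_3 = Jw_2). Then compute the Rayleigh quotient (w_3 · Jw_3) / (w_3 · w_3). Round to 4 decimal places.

λ ≈ 8.1791

w1 = Jv₀ = (6·1 + 1·1 + 3·1; 2·1 + 1·1 + 0·1; 2·1 + 0·1 + 5·1) = (10, 3, 7)
w2 = Jw1 = (6·10 + 1·3 + 3·7; 2·10 + 1·3 + 0·7; 2·10 + 0·3 + 5·7) = (84, 23, 55)
w3 = Jw2 = (692, 191, 443)
Jw3 = (5672, 1575, 3599)
w3·Jw3 = 692·5672 + 191·1575 + 443·3599 = 5820206; w3·w3 = 692·692 + 191·191 + 443·443 = 711594
λ ≈ 5820206/711594 = 8.1791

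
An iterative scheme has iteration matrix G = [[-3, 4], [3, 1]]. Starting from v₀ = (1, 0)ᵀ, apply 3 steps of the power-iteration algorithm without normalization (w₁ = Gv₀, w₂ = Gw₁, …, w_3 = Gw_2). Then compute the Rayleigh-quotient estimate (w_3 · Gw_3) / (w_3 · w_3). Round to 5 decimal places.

w1 = Gv₀ = ((-3)·1 + 4·0; 3·1 + 1·0) = (-3, 3)
w2 = Gw1 = ((-3)·(-3) + 4·3; 3·(-3) + 1·3) = (21, -6)
w3 = Gw2 = (-87, 57)
Gw3 = (489, -204)
w3·Gw3 = (-87)·489 + 57·(-204) = -54171; w3·w3 = (-87)·(-87) + 57·57 = 10818
λ ≈ -54171/10818 = -5.00749

-5.00749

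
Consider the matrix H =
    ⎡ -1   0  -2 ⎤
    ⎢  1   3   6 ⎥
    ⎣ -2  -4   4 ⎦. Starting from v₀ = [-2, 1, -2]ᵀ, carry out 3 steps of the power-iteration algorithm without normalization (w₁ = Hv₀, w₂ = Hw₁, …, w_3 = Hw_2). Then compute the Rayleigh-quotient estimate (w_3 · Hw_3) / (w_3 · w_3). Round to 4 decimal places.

2.7671

w1 = Hv₀ = (6, -11, -8)
w2 = Hw1 = (10, -75, 0)
w3 = Hw2 = (-10, -215, 280)
Hw3 = (-550, 1025, 2000)
w3·Hw3 = (-10)·(-550) + (-215)·1025 + 280·2000 = 345125; w3·w3 = (-10)·(-10) + (-215)·(-215) + 280·280 = 124725
λ ≈ 345125/124725 = 2.7671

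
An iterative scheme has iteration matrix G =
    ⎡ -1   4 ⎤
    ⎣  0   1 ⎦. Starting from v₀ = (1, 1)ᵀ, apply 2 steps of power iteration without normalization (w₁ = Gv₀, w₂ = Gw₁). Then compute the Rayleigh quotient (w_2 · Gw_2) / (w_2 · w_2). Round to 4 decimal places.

2.0000

w1 = Gv₀ = ((-1)·1 + 4·1; 0·1 + 1·1) = (3, 1)
w2 = Gw1 = ((-1)·3 + 4·1; 0·3 + 1·1) = (1, 1)
Gw2 = (3, 1)
w2·Gw2 = 1·3 + 1·1 = 4; w2·w2 = 1·1 + 1·1 = 2
λ ≈ 4/2 = 2.0000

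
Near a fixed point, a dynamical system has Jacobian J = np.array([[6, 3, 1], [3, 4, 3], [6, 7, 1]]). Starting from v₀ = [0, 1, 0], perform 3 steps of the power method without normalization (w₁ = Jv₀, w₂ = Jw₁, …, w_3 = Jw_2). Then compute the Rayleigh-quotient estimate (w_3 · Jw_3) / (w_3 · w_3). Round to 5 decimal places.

w1 = Jv₀ = (3, 4, 7)
w2 = Jw1 = (37, 46, 53)
w3 = Jw2 = (413, 454, 597)
Jw3 = (4437, 4846, 6253)
w3·Jw3 = 413·4437 + 454·4846 + 597·6253 = 7765606; w3·w3 = 413·413 + 454·454 + 597·597 = 733094
λ ≈ 7765606/733094 = 10.59292

λ ≈ 10.59292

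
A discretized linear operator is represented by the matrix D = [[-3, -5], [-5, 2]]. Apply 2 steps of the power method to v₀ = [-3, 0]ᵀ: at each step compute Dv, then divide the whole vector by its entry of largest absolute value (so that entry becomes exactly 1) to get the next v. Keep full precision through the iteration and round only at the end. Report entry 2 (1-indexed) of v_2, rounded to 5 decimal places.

Dv0 = (9.000000, 15.000000); divide by 15.000000 → v1 = (0.600000, 1.000000)
Dv1 = (-6.800000, -1.000000); divide by -6.800000 → v2 = (1.000000, 0.147059)
Requested entry of v2: -15/-102 = 0.14706

0.14706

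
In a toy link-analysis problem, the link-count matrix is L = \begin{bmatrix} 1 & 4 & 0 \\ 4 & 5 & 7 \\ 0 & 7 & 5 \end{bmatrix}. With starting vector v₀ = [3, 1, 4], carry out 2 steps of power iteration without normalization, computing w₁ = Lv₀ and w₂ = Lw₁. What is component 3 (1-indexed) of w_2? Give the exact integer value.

450

w1 = Lv₀ = (1·3 + 4·1 + 0·4; 4·3 + 5·1 + 7·4; 0·3 + 7·1 + 5·4) = (7, 45, 27)
w2 = Lw1 = (1·7 + 4·45 + 0·27; 4·7 + 5·45 + 7·27; 0·7 + 7·45 + 5·27) = (187, 442, 450)
The requested component of w2 is 450.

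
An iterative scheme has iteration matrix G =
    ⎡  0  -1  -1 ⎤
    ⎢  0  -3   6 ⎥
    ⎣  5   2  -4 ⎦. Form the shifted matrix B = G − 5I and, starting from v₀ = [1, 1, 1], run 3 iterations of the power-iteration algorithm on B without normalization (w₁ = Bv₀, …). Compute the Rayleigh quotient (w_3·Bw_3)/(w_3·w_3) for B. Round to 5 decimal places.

B = G − 5I has rows (-5, -1, -1); (0, -8, 6); (5, 2, -9)
w1 = Bv₀ = (-7, -2, -2)
w2 = Bw1 = (39, 4, -21)
w3 = Bw2 = (-178, -158, 392)
Bw3 = (656, 3616, -4734)
w3·Bw3 = -2543824; w3·w3 = 210312; μ ≈ -2543824/210312 = -12.09548

-12.09548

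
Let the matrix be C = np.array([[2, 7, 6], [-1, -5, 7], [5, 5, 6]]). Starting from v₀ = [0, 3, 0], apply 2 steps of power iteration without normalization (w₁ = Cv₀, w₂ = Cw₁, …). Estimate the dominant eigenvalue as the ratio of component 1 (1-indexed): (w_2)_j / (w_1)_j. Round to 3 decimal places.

w1 = Cv₀ = (2·0 + 7·3 + 6·0; (-1)·0 + (-5)·3 + 7·0; 5·0 + 5·3 + 6·0) = (21, -15, 15)
w2 = Cw1 = (2·21 + 7·(-15) + 6·15; (-1)·21 + (-5)·(-15) + 7·15; 5·21 + 5·(-15) + 6·15) = (27, 159, 120)
Ratio at component: 27 / 21 = 1.286

λ ≈ 1.286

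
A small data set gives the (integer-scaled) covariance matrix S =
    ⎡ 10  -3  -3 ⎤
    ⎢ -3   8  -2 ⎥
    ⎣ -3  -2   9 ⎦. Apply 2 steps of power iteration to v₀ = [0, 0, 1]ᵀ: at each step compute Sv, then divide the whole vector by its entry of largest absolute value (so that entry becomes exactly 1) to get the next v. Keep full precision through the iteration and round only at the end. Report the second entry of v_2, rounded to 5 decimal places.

-0.26596

Sv0 = (-3.000000, -2.000000, 9.000000); divide by 9.000000 → v1 = (-0.333333, -0.222222, 1.000000)
Sv1 = (-5.666667, -2.777778, 10.444444); divide by 10.444444 → v2 = (-0.542553, -0.265957, 1.000000)
Requested entry of v2: -25/94 = -0.26596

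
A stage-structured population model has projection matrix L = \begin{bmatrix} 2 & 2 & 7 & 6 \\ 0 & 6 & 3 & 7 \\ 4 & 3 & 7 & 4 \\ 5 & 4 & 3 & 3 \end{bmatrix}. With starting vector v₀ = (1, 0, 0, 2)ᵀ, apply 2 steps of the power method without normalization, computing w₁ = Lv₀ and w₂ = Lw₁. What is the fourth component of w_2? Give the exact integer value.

w1 = Lv₀ = (2·1 + 2·0 + 7·0 + 6·2; 0·1 + 6·0 + 3·0 + 7·2; 4·1 + 3·0 + 7·0 + 4·2; 5·1 + 4·0 + 3·0 + 3·2) = (14, 14, 12, 11)
w2 = Lw1 = (2·14 + 2·14 + 7·12 + 6·11; 0·14 + 6·14 + 3·12 + 7·11; 4·14 + 3·14 + 7·12 + 4·11; 5·14 + 4·14 + 3·12 + 3·11) = (206, 197, 226, 195)
The requested component of w2 is 195.

195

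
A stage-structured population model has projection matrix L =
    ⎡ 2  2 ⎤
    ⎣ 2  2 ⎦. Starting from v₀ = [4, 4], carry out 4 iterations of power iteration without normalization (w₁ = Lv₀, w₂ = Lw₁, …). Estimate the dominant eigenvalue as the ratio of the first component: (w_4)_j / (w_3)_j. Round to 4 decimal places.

w1 = Lv₀ = (2·4 + 2·4; 2·4 + 2·4) = (16, 16)
w2 = Lw1 = (2·16 + 2·16; 2·16 + 2·16) = (64, 64)
w3 = Lw2 = (256, 256)
w4 = Lw3 = (1024, 1024)
Ratio at component: 1024 / 256 = 4.0000

λ ≈ 4.0000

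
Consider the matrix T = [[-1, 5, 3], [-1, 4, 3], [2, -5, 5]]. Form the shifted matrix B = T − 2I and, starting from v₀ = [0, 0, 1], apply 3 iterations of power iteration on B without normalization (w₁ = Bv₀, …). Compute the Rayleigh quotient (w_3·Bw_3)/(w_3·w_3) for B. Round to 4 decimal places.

B = T − 2I has rows (-3, 5, 3); (-1, 2, 3); (2, -5, 3)
w1 = Bv₀ = ((-3)·0 + 5·0 + 3·1; (-1)·0 + 2·0 + 3·1; 2·0 + (-5)·0 + 3·1) = (3, 3, 3)
w2 = Bw1 = ((-3)·3 + 5·3 + 3·3; (-1)·3 + 2·3 + 3·3; 2·3 + (-5)·3 + 3·3) = (15, 12, 0)
w3 = Bw2 = (15, 9, -30)
Bw3 = (-90, -87, -105)
w3·Bw3 = 1017; w3·w3 = 1206; μ ≈ 1017/1206 = 0.8433

0.8433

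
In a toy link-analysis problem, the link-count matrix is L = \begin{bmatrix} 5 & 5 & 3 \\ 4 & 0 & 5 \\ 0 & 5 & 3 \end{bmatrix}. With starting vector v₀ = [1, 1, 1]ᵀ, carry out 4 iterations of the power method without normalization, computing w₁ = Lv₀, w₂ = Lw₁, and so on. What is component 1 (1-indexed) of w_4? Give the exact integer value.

w1 = Lv₀ = (5·1 + 5·1 + 3·1; 4·1 + 0·1 + 5·1; 0·1 + 5·1 + 3·1) = (13, 9, 8)
w2 = Lw1 = (5·13 + 5·9 + 3·8; 4·13 + 0·9 + 5·8; 0·13 + 5·9 + 3·8) = (134, 92, 69)
w3 = Lw2 = (1337, 881, 667)
w4 = Lw3 = (13091, 8683, 6406)
The requested component of w4 is 13091.

13091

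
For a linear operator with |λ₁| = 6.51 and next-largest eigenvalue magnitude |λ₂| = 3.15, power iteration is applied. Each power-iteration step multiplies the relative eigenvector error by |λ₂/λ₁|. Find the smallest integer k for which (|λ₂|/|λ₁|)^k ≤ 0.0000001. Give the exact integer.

|λ₂/λ₁| = 3.15/6.51 = 0.48387
Need k ≥ ln(0.0000001) / ln(0.48387) = -16.1181 / -0.7259 ≈ 22.203
Smallest integer k satisfying the bound: 23

23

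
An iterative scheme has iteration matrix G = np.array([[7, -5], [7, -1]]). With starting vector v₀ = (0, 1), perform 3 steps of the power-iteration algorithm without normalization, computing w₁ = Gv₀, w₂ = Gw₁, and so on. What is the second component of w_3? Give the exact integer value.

-176

w1 = Gv₀ = (7·0 + (-5)·1; 7·0 + (-1)·1) = (-5, -1)
w2 = Gw1 = (7·(-5) + (-5)·(-1); 7·(-5) + (-1)·(-1)) = (-30, -34)
w3 = Gw2 = (-40, -176)
The requested component of w3 is -176.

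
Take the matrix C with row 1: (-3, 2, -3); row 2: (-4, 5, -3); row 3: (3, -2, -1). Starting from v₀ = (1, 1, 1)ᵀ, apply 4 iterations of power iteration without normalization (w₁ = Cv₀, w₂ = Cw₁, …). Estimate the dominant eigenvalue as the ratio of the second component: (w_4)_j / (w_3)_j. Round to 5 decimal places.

w1 = Cv₀ = ((-3)·1 + 2·1 + (-3)·1; (-4)·1 + 5·1 + (-3)·1; 3·1 + (-2)·1 + (-1)·1) = (-4, -2, 0)
w2 = Cw1 = ((-3)·(-4) + 2·(-2) + (-3)·0; (-4)·(-4) + 5·(-2) + (-3)·0; 3·(-4) + (-2)·(-2) + (-1)·0) = (8, 6, -8)
w3 = Cw2 = (12, 22, 20)
w4 = Cw3 = (-52, 2, -28)
Ratio at component: 2 / 22 = 0.09091

0.09091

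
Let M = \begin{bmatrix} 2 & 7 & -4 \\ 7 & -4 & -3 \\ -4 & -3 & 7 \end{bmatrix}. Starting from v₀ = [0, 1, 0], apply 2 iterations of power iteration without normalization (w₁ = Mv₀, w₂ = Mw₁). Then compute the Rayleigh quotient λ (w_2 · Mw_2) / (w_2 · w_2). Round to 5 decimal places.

0.21186

w1 = Mv₀ = (2·0 + 7·1 + (-4)·0; 7·0 + (-4)·1 + (-3)·0; (-4)·0 + (-3)·1 + 7·0) = (7, -4, -3)
w2 = Mw1 = (2·7 + 7·(-4) + (-4)·(-3); 7·7 + (-4)·(-4) + (-3)·(-3); (-4)·7 + (-3)·(-4) + 7·(-3)) = (-2, 74, -37)
Mw2 = (662, -199, -473)
w2·Mw2 = (-2)·662 + 74·(-199) + (-37)·(-473) = 1451; w2·w2 = (-2)·(-2) + 74·74 + (-37)·(-37) = 6849
λ ≈ 1451/6849 = 0.21186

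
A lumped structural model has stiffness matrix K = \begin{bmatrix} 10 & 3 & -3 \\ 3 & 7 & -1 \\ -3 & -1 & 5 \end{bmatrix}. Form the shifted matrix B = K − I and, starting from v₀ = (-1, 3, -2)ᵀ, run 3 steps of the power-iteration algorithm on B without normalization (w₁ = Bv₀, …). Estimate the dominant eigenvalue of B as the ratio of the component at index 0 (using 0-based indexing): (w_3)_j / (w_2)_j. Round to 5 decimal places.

B = K − I has rows (9, 3, -3); (3, 6, -1); (-3, -1, 4)
w1 = Bv₀ = (9·(-1) + 3·3 + (-3)·(-2); 3·(-1) + 6·3 + (-1)·(-2); (-3)·(-1) + (-1)·3 + 4·(-2)) = (6, 17, -8)
w2 = Bw1 = (9·6 + 3·17 + (-3)·(-8); 3·6 + 6·17 + (-1)·(-8); (-3)·6 + (-1)·17 + 4·(-8)) = (129, 128, -67)
w3 = Bw2 = (1746, 1222, -783)
Ratio: 1746/129 = 13.53488

13.53488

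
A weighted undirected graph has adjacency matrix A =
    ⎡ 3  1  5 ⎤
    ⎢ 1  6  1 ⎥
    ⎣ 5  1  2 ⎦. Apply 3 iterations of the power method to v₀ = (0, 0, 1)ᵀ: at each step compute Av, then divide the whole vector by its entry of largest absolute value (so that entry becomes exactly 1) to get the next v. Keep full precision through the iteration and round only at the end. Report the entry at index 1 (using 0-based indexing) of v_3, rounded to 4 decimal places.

Av0 = (5.00000, 1.00000, 2.00000); divide by 5.00000 → v1 = (1.00000, 0.20000, 0.40000)
Av1 = (5.20000, 2.60000, 6.00000); divide by 6.00000 → v2 = (0.86667, 0.43333, 1.00000)
Av2 = (8.03333, 4.46667, 6.76667); divide by 8.03333 → v3 = (1.00000, 0.55602, 0.84232)
Requested entry of v3: 134/241 = 0.5560

0.5560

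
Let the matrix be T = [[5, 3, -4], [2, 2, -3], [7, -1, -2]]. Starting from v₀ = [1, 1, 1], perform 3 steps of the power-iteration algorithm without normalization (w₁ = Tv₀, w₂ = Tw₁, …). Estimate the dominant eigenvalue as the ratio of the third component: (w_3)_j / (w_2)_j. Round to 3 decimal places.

λ ≈ 0.684

w1 = Tv₀ = (5·1 + 3·1 + (-4)·1; 2·1 + 2·1 + (-3)·1; 7·1 + (-1)·1 + (-2)·1) = (4, 1, 4)
w2 = Tw1 = (5·4 + 3·1 + (-4)·4; 2·4 + 2·1 + (-3)·4; 7·4 + (-1)·1 + (-2)·4) = (7, -2, 19)
w3 = Tw2 = (-47, -47, 13)
Ratio at component: 13 / 19 = 0.684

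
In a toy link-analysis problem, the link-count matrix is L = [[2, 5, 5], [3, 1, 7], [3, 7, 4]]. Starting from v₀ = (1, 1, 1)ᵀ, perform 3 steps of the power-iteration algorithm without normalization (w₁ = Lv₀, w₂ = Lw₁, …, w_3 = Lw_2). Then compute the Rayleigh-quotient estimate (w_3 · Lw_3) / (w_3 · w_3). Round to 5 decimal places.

w1 = Lv₀ = (12, 11, 14)
w2 = Lw1 = (149, 145, 169)
w3 = Lw2 = (1868, 1775, 2138)
Lw3 = (23301, 22345, 26581)
w3·Lw3 = 1868·23301 + 1775·22345 + 2138·26581 = 140018821; w3·w3 = 1868·1868 + 1775·1775 + 2138·2138 = 11211093
λ ≈ 140018821/11211093 = 12.48931

λ ≈ 12.48931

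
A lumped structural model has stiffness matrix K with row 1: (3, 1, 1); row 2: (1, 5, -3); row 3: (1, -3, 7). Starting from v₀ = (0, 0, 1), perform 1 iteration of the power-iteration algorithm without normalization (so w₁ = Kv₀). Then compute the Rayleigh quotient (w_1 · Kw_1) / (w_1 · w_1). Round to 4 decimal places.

8.8983

w1 = Kv₀ = (3·0 + 1·0 + 1·1; 1·0 + 5·0 + (-3)·1; 1·0 + (-3)·0 + 7·1) = (1, -3, 7)
Kw1 = (7, -35, 59)
w1·Kw1 = 1·7 + (-3)·(-35) + 7·59 = 525; w1·w1 = 1·1 + (-3)·(-3) + 7·7 = 59
λ ≈ 525/59 = 8.8983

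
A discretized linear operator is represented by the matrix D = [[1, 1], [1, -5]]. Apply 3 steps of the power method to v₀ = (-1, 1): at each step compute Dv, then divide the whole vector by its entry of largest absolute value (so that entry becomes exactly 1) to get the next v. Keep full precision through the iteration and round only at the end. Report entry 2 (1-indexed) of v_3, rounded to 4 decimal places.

Dv0 = (0.00000, -6.00000); divide by -6.00000 → v1 = (0.00000, 1.00000)
Dv1 = (1.00000, -5.00000); divide by -5.00000 → v2 = (-0.20000, 1.00000)
Dv2 = (0.80000, -5.20000); divide by -5.20000 → v3 = (-0.15385, 1.00000)
Requested entry of v3: -156/-156 = 1.0000

1.0000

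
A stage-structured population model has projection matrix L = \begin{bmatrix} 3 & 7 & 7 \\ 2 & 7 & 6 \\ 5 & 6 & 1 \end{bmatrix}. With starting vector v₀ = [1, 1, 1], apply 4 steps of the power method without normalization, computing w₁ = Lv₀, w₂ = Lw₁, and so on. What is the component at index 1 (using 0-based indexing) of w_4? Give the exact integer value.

w1 = Lv₀ = (3·1 + 7·1 + 7·1; 2·1 + 7·1 + 6·1; 5·1 + 6·1 + 1·1) = (17, 15, 12)
w2 = Lw1 = (3·17 + 7·15 + 7·12; 2·17 + 7·15 + 6·12; 5·17 + 6·15 + 1·12) = (240, 211, 187)
w3 = Lw2 = (3506, 3079, 2653)
w4 = Lw3 = (50642, 44483, 38657)
The requested component of w4 is 44483.

44483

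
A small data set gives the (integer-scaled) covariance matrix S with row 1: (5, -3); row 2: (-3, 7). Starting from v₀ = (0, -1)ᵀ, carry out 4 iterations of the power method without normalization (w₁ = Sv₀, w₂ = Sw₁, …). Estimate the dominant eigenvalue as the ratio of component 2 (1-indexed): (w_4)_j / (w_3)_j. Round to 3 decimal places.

9.066

w1 = Sv₀ = (5·0 + (-3)·(-1); (-3)·0 + 7·(-1)) = (3, -7)
w2 = Sw1 = (5·3 + (-3)·(-7); (-3)·3 + 7·(-7)) = (36, -58)
w3 = Sw2 = (354, -514)
w4 = Sw3 = (3312, -4660)
Ratio at component: -4660 / -514 = 9.066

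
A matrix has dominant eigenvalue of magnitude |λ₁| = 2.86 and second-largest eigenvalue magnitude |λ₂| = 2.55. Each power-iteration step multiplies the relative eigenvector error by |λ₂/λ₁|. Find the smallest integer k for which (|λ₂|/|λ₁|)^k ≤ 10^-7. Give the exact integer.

|λ₂/λ₁| = 2.55/2.86 = 0.89161
Need k ≥ ln(10^-7) / ln(0.89161) = -16.1181 / -0.1147 ≈ 140.489
Smallest integer k satisfying the bound: 141

141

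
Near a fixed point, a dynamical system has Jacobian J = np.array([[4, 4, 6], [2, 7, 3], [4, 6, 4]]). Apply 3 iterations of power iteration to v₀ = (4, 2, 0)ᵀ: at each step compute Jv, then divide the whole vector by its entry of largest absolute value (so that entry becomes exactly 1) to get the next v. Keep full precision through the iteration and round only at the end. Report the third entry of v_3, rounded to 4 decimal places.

Jv0 = (24.00000, 22.00000, 28.00000); divide by 28.00000 → v1 = (0.85714, 0.78571, 1.00000)
Jv1 = (12.57143, 10.21429, 12.14286); divide by 12.57143 → v2 = (1.00000, 0.81250, 0.96591)
Jv2 = (13.04545, 10.58523, 12.73864); divide by 13.04545 → v3 = (1.00000, 0.81141, 0.97648)
Requested entry of v3: 4484/4592 = 0.9765

0.9765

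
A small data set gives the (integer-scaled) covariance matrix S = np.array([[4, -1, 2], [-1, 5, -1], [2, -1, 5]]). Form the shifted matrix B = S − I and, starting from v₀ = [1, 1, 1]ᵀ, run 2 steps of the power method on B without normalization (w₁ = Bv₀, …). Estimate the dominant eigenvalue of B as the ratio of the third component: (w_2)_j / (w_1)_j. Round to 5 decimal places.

5.20000

B = S − I has rows (3, -1, 2); (-1, 4, -1); (2, -1, 4)
w1 = Bv₀ = (3·1 + (-1)·1 + 2·1; (-1)·1 + 4·1 + (-1)·1; 2·1 + (-1)·1 + 4·1) = (4, 2, 5)
w2 = Bw1 = (3·4 + (-1)·2 + 2·5; (-1)·4 + 4·2 + (-1)·5; 2·4 + (-1)·2 + 4·5) = (20, -1, 26)
Ratio: 26/5 = 5.20000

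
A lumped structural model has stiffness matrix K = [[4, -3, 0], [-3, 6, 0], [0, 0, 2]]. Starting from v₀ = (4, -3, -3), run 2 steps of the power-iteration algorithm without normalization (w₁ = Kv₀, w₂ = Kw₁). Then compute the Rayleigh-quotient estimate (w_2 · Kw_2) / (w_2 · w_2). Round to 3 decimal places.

8.152

w1 = Kv₀ = (4·4 + (-3)·(-3) + 0·(-3); (-3)·4 + 6·(-3) + 0·(-3); 0·4 + 0·(-3) + 2·(-3)) = (25, -30, -6)
w2 = Kw1 = (4·25 + (-3)·(-30) + 0·(-6); (-3)·25 + 6·(-30) + 0·(-6); 0·25 + 0·(-30) + 2·(-6)) = (190, -255, -12)
Kw2 = (1525, -2100, -24)
w2·Kw2 = 190·1525 + (-255)·(-2100) + (-12)·(-24) = 825538; w2·w2 = 190·190 + (-255)·(-255) + (-12)·(-12) = 101269
λ ≈ 825538/101269 = 8.152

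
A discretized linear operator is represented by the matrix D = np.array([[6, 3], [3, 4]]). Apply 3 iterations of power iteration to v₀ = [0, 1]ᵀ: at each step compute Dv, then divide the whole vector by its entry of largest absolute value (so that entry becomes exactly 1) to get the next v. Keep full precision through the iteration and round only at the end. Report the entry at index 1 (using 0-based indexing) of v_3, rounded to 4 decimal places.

Dv0 = (3.00000, 4.00000); divide by 4.00000 → v1 = (0.75000, 1.00000)
Dv1 = (7.50000, 6.25000); divide by 7.50000 → v2 = (1.00000, 0.83333)
Dv2 = (8.50000, 6.33333); divide by 8.50000 → v3 = (1.00000, 0.74510)
Requested entry of v3: 190/255 = 0.7451

0.7451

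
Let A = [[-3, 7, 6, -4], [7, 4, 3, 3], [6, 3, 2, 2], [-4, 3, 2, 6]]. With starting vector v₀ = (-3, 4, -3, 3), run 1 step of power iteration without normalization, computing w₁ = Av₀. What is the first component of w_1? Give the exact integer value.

w1 = Av₀ = (7, -5, -6, 36)
The requested component of w1 is 7.

7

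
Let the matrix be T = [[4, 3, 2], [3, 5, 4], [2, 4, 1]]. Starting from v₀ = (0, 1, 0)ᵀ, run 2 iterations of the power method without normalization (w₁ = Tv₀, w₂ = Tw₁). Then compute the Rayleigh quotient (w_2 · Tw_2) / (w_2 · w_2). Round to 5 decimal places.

9.72973

w1 = Tv₀ = (4·0 + 3·1 + 2·0; 3·0 + 5·1 + 4·0; 2·0 + 4·1 + 1·0) = (3, 5, 4)
w2 = Tw1 = (4·3 + 3·5 + 2·4; 3·3 + 5·5 + 4·4; 2·3 + 4·5 + 1·4) = (35, 50, 30)
Tw2 = (350, 475, 300)
w2·Tw2 = 35·350 + 50·475 + 30·300 = 45000; w2·w2 = 35·35 + 50·50 + 30·30 = 4625
λ ≈ 45000/4625 = 9.72973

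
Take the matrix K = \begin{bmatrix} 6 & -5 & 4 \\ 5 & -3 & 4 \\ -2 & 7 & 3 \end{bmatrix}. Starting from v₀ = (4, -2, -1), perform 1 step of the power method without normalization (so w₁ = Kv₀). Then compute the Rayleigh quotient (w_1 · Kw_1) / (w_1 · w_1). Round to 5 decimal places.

-0.85963

w1 = Kv₀ = (6·4 + (-5)·(-2) + 4·(-1); 5·4 + (-3)·(-2) + 4·(-1); (-2)·4 + 7·(-2) + 3·(-1)) = (30, 22, -25)
Kw1 = (-30, -16, 19)
w1·Kw1 = 30·(-30) + 22·(-16) + (-25)·19 = -1727; w1·w1 = 30·30 + 22·22 + (-25)·(-25) = 2009
λ ≈ -1727/2009 = -0.85963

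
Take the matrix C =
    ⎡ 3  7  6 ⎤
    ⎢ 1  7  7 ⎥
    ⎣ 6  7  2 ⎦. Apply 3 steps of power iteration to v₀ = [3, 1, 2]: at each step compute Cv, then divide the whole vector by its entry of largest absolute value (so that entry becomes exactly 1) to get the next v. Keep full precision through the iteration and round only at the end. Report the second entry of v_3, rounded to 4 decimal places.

0.9288

Cv0 = (28.00000, 24.00000, 29.00000); divide by 29.00000 → v1 = (0.96552, 0.82759, 1.00000)
Cv1 = (14.68966, 13.75862, 13.58621); divide by 14.68966 → v2 = (1.00000, 0.93662, 0.92488)
Cv2 = (15.10563, 14.03052, 14.40610); divide by 15.10563 → v3 = (1.00000, 0.92883, 0.95369)
Requested entry of v3: 5977/6435 = 0.9288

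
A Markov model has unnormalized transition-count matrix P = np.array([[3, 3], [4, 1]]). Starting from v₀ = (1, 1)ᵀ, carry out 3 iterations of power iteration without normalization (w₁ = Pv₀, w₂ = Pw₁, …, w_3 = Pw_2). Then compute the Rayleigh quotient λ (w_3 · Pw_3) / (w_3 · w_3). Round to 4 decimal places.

λ ≈ 5.6072

w1 = Pv₀ = (3·1 + 3·1; 4·1 + 1·1) = (6, 5)
w2 = Pw1 = (3·6 + 3·5; 4·6 + 1·5) = (33, 29)
w3 = Pw2 = (186, 161)
Pw3 = (1041, 905)
w3·Pw3 = 186·1041 + 161·905 = 339331; w3·w3 = 186·186 + 161·161 = 60517
λ ≈ 339331/60517 = 5.6072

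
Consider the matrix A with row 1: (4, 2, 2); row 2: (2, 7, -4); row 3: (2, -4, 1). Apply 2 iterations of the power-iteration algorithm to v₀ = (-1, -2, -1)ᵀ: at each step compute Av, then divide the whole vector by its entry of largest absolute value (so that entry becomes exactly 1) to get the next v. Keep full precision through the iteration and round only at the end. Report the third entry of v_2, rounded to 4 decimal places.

Av0 = (-10.00000, -12.00000, 5.00000); divide by -12.00000 → v1 = (0.83333, 1.00000, -0.41667)
Av1 = (4.50000, 10.33333, -2.75000); divide by 10.33333 → v2 = (0.43548, 1.00000, -0.26613)
Requested entry of v2: 33/-124 = -0.2661

-0.2661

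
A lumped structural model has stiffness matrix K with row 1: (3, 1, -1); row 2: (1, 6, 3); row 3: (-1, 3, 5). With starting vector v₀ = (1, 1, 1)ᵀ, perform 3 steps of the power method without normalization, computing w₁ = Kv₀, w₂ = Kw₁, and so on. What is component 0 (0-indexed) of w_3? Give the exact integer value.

w1 = Kv₀ = (3, 10, 7)
w2 = Kw1 = (12, 84, 62)
w3 = Kw2 = (58, 702, 550)
The requested component of w3 is 58.

58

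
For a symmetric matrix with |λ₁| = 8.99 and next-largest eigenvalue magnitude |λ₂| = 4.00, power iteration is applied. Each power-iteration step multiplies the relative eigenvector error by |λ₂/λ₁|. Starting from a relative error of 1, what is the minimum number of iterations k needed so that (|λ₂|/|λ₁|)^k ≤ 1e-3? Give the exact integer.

9

|λ₂/λ₁| = 4.00/8.99 = 0.44494
Need k ≥ ln(1e-3) / ln(0.44494) = -6.9078 / -0.8098 ≈ 8.530
Smallest integer k satisfying the bound: 9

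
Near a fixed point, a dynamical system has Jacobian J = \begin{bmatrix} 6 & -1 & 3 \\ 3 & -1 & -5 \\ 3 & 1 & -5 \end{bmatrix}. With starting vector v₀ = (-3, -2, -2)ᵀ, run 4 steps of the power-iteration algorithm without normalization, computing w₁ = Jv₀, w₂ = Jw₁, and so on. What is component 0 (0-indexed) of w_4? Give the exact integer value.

w1 = Jv₀ = (6·(-3) + (-1)·(-2) + 3·(-2); 3·(-3) + (-1)·(-2) + (-5)·(-2); 3·(-3) + 1·(-2) + (-5)·(-2)) = (-22, 3, -1)
w2 = Jw1 = (6·(-22) + (-1)·3 + 3·(-1); 3·(-22) + (-1)·3 + (-5)·(-1); 3·(-22) + 1·3 + (-5)·(-1)) = (-138, -64, -58)
w3 = Jw2 = (-938, -60, -188)
w4 = Jw3 = (-6132, -1814, -1934)
The requested component of w4 is -6132.

-6132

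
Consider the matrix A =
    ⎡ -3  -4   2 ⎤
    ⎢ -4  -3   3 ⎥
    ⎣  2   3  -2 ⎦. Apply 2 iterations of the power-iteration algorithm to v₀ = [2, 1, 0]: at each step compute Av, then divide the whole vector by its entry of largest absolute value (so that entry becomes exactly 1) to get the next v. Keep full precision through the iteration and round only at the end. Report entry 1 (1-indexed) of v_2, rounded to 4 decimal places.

0.9362

Av0 = (-10.00000, -11.00000, 7.00000); divide by -11.00000 → v1 = (0.90909, 1.00000, -0.63636)
Av1 = (-8.00000, -8.54545, 6.09091); divide by -8.54545 → v2 = (0.93617, 1.00000, -0.71277)
Requested entry of v2: 88/94 = 0.9362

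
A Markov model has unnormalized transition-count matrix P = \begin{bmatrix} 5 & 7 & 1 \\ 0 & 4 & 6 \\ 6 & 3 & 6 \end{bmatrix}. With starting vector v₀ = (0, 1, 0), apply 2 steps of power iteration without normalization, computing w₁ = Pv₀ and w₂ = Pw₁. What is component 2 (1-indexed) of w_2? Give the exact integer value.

34

w1 = Pv₀ = (7, 4, 3)
w2 = Pw1 = (66, 34, 72)
The requested component of w2 is 34.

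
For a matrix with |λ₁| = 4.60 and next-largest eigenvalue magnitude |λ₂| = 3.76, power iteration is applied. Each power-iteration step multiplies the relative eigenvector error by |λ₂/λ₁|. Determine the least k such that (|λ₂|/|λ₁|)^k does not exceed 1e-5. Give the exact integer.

58

|λ₂/λ₁| = 3.76/4.60 = 0.81739
Need k ≥ ln(1e-5) / ln(0.81739) = -11.5129 / -0.2016 ≈ 57.097
Smallest integer k satisfying the bound: 58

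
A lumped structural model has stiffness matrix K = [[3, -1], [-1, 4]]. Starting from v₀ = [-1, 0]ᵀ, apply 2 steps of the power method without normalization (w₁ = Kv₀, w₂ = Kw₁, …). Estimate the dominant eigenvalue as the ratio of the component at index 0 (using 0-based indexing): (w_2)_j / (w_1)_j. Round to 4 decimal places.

w1 = Kv₀ = (-3, 1)
w2 = Kw1 = (-10, 7)
Ratio at component: -10 / -3 = 3.3333

3.3333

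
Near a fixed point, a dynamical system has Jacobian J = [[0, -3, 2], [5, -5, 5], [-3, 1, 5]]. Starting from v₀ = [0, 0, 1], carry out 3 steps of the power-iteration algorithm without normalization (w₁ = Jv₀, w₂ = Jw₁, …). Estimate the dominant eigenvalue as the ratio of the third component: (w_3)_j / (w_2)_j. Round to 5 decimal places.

6.04167

w1 = Jv₀ = (0·0 + (-3)·0 + 2·1; 5·0 + (-5)·0 + 5·1; (-3)·0 + 1·0 + 5·1) = (2, 5, 5)
w2 = Jw1 = (0·2 + (-3)·5 + 2·5; 5·2 + (-5)·5 + 5·5; (-3)·2 + 1·5 + 5·5) = (-5, 10, 24)
w3 = Jw2 = (18, 45, 145)
Ratio at component: 145 / 24 = 6.04167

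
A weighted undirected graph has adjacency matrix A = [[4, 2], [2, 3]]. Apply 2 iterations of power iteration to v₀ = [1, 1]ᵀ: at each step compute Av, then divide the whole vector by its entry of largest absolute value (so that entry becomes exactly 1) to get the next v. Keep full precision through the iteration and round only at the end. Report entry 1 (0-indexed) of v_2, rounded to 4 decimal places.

0.7941

Av0 = (6.00000, 5.00000); divide by 6.00000 → v1 = (1.00000, 0.83333)
Av1 = (5.66667, 4.50000); divide by 5.66667 → v2 = (1.00000, 0.79412)
Requested entry of v2: 27/34 = 0.7941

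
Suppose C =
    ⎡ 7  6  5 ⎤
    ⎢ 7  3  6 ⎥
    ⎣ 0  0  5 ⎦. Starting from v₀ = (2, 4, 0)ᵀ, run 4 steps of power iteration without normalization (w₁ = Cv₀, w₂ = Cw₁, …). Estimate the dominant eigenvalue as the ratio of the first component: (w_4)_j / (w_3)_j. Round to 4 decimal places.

11.7660

w1 = Cv₀ = (7·2 + 6·4 + 5·0; 7·2 + 3·4 + 6·0; 0·2 + 0·4 + 5·0) = (38, 26, 0)
w2 = Cw1 = (7·38 + 6·26 + 5·0; 7·38 + 3·26 + 6·0; 0·38 + 0·26 + 5·0) = (422, 344, 0)
w3 = Cw2 = (5018, 3986, 0)
w4 = Cw3 = (59042, 47084, 0)
Ratio at component: 59042 / 5018 = 11.7660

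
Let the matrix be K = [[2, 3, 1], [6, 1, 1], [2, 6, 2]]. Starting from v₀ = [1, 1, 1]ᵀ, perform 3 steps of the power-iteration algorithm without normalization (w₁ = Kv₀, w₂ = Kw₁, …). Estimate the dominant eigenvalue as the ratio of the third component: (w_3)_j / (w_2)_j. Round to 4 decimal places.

λ ≈ 7.2000

w1 = Kv₀ = (6, 8, 10)
w2 = Kw1 = (46, 54, 80)
w3 = Kw2 = (334, 410, 576)
Ratio at component: 576 / 80 = 7.2000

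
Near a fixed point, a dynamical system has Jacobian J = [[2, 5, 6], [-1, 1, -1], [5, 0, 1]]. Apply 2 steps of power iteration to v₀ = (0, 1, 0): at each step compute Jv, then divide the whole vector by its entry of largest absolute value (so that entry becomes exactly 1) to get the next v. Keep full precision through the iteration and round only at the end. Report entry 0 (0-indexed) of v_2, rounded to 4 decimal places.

Jv0 = (5.00000, 1.00000, 0.00000); divide by 5.00000 → v1 = (1.00000, 0.20000, 0.00000)
Jv1 = (3.00000, -0.80000, 5.00000); divide by 5.00000 → v2 = (0.60000, -0.16000, 1.00000)
Requested entry of v2: 15/25 = 0.6000

0.6000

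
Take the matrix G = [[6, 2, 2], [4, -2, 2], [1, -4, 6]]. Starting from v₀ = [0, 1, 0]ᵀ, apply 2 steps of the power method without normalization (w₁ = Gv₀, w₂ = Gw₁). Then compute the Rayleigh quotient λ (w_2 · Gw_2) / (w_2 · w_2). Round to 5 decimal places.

λ ≈ 5.92453

w1 = Gv₀ = (6·0 + 2·1 + 2·0; 4·0 + (-2)·1 + 2·0; 1·0 + (-4)·1 + 6·0) = (2, -2, -4)
w2 = Gw1 = (6·2 + 2·(-2) + 2·(-4); 4·2 + (-2)·(-2) + 2·(-4); 1·2 + (-4)·(-2) + 6·(-4)) = (0, 4, -14)
Gw2 = (-20, -36, -100)
w2·Gw2 = 0·(-20) + 4·(-36) + (-14)·(-100) = 1256; w2·w2 = 0·0 + 4·4 + (-14)·(-14) = 212
λ ≈ 1256/212 = 5.92453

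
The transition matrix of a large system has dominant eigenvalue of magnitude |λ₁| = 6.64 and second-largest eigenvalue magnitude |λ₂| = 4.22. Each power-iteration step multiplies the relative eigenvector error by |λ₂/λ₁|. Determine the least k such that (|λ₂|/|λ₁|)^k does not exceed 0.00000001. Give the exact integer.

|λ₂/λ₁| = 4.22/6.64 = 0.63554
Need k ≥ ln(0.00000001) / ln(0.63554) = -18.4207 / -0.4533 ≈ 40.639
Smallest integer k satisfying the bound: 41

41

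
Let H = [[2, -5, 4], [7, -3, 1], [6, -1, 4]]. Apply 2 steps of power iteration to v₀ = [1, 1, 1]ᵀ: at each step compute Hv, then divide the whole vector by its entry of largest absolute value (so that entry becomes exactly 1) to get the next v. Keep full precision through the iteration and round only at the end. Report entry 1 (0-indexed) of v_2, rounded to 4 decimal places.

0.0270

Hv0 = (1.00000, 5.00000, 9.00000); divide by 9.00000 → v1 = (0.11111, 0.55556, 1.00000)
Hv1 = (1.44444, 0.11111, 4.11111); divide by 4.11111 → v2 = (0.35135, 0.02703, 1.00000)
Requested entry of v2: 1/37 = 0.0270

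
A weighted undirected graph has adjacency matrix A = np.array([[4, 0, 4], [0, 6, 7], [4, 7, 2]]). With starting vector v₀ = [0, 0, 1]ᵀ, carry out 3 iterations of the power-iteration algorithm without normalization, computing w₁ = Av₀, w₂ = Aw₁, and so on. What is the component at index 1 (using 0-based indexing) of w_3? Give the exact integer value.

w1 = Av₀ = (4·0 + 0·0 + 4·1; 0·0 + 6·0 + 7·1; 4·0 + 7·0 + 2·1) = (4, 7, 2)
w2 = Aw1 = (4·4 + 0·7 + 4·2; 0·4 + 6·7 + 7·2; 4·4 + 7·7 + 2·2) = (24, 56, 69)
w3 = Aw2 = (372, 819, 626)
The requested component of w3 is 819.

819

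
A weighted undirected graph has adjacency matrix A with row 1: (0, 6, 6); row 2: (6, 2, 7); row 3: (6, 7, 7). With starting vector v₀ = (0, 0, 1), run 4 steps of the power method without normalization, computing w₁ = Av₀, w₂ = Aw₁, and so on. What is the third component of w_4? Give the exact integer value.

34813

w1 = Av₀ = (0·0 + 6·0 + 6·1; 6·0 + 2·0 + 7·1; 6·0 + 7·0 + 7·1) = (6, 7, 7)
w2 = Aw1 = (0·6 + 6·7 + 6·7; 6·6 + 2·7 + 7·7; 6·6 + 7·7 + 7·7) = (84, 99, 134)
w3 = Aw2 = (1398, 1640, 2135)
w4 = Aw3 = (22650, 26613, 34813)
The requested component of w4 is 34813.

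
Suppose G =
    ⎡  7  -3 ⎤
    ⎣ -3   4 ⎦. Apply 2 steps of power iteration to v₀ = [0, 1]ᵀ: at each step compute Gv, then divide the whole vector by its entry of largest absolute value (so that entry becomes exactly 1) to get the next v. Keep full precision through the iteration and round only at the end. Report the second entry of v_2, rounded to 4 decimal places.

Gv0 = (-3.00000, 4.00000); divide by 4.00000 → v1 = (-0.75000, 1.00000)
Gv1 = (-8.25000, 6.25000); divide by -8.25000 → v2 = (1.00000, -0.75758)
Requested entry of v2: 25/-33 = -0.7576

-0.7576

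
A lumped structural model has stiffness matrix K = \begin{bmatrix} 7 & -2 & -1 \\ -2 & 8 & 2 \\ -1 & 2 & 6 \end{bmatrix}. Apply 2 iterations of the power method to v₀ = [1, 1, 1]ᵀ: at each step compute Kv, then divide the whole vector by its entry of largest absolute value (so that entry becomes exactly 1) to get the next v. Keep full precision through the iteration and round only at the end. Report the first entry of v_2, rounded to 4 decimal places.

0.0714

Kv0 = (4.00000, 8.00000, 7.00000); divide by 8.00000 → v1 = (0.50000, 1.00000, 0.87500)
Kv1 = (0.62500, 8.75000, 6.75000); divide by 8.75000 → v2 = (0.07143, 1.00000, 0.77143)
Requested entry of v2: 5/70 = 0.0714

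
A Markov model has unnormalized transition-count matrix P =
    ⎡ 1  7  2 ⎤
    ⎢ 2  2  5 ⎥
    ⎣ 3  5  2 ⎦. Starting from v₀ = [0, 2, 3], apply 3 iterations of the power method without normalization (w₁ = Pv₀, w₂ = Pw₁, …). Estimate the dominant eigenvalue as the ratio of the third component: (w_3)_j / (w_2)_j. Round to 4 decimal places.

9.1925

w1 = Pv₀ = (20, 19, 16)
w2 = Pw1 = (185, 158, 187)
w3 = Pw2 = (1665, 1621, 1719)
Ratio at component: 1719 / 187 = 9.1925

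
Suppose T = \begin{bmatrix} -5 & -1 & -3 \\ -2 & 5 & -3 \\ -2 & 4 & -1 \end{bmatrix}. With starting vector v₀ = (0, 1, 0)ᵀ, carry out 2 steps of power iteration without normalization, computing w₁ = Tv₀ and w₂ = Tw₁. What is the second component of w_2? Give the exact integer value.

w1 = Tv₀ = (-1, 5, 4)
w2 = Tw1 = (-12, 15, 18)
The requested component of w2 is 15.

15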